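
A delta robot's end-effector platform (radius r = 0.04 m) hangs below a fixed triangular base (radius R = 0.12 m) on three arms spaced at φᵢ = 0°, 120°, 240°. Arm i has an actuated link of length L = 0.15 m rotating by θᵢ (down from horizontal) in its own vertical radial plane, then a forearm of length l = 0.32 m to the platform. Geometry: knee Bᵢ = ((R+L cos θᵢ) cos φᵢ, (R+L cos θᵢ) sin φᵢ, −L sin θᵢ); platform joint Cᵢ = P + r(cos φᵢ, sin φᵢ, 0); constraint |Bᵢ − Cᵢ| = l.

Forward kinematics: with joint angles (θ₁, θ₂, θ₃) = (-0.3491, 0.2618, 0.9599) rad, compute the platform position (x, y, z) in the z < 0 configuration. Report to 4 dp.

(0.1116, 0.0827, -0.2379)

arm 1 at φ=0.0°: ρ1 = 0.2210;  centre 1 = (0.2210, 0.0000, 0.0513)
φ2=120.0°: virtual centre (-0.1124, 0.1948, -0.0388), radius l
centre 3 = (0.1660·cos240.0°, 0.1660·sin240.0°, -0.1229) = (-0.0830, -0.1438, -0.1229)
subtract pairs → two planes through P
[-0.6668 0.3895 -0.1803]·P = 0.0006;  [-0.6079 -0.2876 -0.3484]·P = -0.0088
det = 0.4286;  x = 0.0076+-0.4376z,  y = 0.0146+-0.2863z
quadratic in z: (1.2734)z²+(0.0758)z+(-0.0540)=0, √Δ=0.5300 → z ∈ {-0.2379, 0.1783}; z = -0.2379 (taking z<0)
x = 0.1116, y = 0.0827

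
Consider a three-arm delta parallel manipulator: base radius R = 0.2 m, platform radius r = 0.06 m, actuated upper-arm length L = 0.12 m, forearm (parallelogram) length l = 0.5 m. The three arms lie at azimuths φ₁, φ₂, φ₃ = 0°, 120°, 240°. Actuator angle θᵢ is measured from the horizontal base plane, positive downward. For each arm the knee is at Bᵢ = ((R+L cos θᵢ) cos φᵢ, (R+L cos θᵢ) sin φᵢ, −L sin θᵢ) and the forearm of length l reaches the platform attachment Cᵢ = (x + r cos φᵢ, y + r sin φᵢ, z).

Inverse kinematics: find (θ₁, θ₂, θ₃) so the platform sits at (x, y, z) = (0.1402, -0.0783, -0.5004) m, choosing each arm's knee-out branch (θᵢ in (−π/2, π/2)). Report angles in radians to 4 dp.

θ₁ = 0.1748, θ₂ = 1.3096, θ₃ = 0.7859

arm 1 (φ=0.0°): x'=0.1402, y'=-0.0783
  e−x'=-0.0002;  (l²−L²−(e−x')²−y'²−z²)/2L = -0.0872
  γ=atan2(-0.5004,-0.0002)=-1.5712;  ψ=arccos(-0.1743)=1.7460;  θ1=γ+ψ≈0.1748
φ2=120.0° → target in arm frame (-0.1379, -0.0823)
  e−x'=0.2779;  (l²−L²−(e−x')²−y'²−z²)/2L = -0.4117
  θ2 = atan2(B,A) + arccos(C/0.5724) = 1.3096
rotate P by −φ3: (-0.0023, 0.1606, -0.5004)
  A cos θ + B sin θ = C:  0.1423·cos θ + -0.5004·sin θ = -0.2535
  γ=atan2(-0.5004,0.1423)=-1.2938;  ψ=arccos(-0.4872)=2.0797;  θ3=γ+ψ≈0.7859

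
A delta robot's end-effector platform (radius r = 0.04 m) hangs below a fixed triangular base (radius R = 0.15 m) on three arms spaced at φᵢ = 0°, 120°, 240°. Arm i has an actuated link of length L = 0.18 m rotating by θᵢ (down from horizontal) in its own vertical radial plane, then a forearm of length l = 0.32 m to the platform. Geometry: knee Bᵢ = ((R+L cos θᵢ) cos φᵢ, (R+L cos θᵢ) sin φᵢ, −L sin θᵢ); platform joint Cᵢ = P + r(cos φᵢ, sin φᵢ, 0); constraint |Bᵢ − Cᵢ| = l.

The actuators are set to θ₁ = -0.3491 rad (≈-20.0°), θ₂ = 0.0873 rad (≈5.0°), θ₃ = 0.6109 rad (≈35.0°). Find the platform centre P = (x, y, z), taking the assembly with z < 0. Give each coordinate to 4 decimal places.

O1 = (0.2791·cos0.0°, 0.2791·sin0.0°, 0.0616) = (0.2791, 0.0000, 0.0616)
arm 2 at φ=120.0°: e+L cos θ2 = 0.2893;  O2 = (-0.1447, 0.2506, -0.0157)
O3 = (0.2574·cos240.0°, 0.2574·sin240.0°, -0.1032) = (-0.1287, -0.2230, -0.1032)
|O₂|²−|O₁|² = 0.0022;  |O₃|²−|O₁|² = -0.0048
[-0.8476 0.5011 -0.1545]·P = 0.0022;  [-0.8157 -0.4459 -0.3296]·P = -0.0048
Cramer: x(z) = 0.0018-0.2976z;  y(z) = 0.0075-0.1949z
into |P−O₁|² = l²: 1.1265z² + 0.0390z + -0.0216 = 0;  Δ = 0.0989;  z = -0.1569 or 0.1223 → z<0 root = -0.1569
x = 0.0485, y = 0.0381

(0.0485, 0.0381, -0.1569)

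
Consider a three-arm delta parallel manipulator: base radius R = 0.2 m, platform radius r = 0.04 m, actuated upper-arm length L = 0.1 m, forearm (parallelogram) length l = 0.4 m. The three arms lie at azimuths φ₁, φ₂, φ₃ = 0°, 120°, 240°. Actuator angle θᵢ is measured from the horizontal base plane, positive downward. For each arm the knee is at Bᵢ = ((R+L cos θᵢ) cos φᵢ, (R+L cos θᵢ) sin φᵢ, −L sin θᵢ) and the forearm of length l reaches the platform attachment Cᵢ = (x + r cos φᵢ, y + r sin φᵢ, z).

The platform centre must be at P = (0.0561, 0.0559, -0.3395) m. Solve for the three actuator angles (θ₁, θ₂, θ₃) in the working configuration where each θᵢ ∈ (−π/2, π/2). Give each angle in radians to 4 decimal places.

θ₁ = -0.0006, θ₂ = 0.2621, θ₃ = 0.8725

φ1=0.0° → target in arm frame (0.0561, 0.0559)
  A cos θ + B sin θ = C:  0.1039·cos θ + -0.3395·sin θ = 0.1041
  √(A²+B²)=0.3550;  θ1 = -1.2738+1.2732 ≈ -0.0006
rotate P by −φ2: (0.0204, -0.0765, -0.3395)
  e−x'=0.1396;  (l²−L²−(e−x')²−y'²−z²)/2L = 0.0469
  θ2 = atan2(B,A) + arccos(C/0.3671) = 0.2621
arm 3 (φ=240.0°): x'=-0.0765, y'=0.0206
  A=0.2365, B=-0.3395, C=(l²−L²−A²−y'²−z²)/(2L)=-0.1080
  γ=atan2(-0.3395,0.2365)=-0.9624;  ψ=arccos(-0.2610)=1.8349;  θ3=γ+ψ≈0.8725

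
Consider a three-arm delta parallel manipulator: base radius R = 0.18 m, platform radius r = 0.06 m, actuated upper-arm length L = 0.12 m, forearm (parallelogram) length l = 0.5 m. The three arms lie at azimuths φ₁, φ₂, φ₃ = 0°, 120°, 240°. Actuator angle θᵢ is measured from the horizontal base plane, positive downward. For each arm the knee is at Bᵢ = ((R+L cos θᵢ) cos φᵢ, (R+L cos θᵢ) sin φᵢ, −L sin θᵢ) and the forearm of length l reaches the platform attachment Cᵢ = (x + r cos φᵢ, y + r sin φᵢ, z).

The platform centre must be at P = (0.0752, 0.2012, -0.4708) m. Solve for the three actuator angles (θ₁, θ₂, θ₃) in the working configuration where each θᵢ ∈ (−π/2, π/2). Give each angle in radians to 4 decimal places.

θ₁ = 0.3491, θ₂ = 0.0870, θ₃ = 1.3961

rotate P by −φ1: (0.0752, 0.2012, -0.4708)
  A=0.0448, B=-0.4708, C=(l²−L²−A²−y'²−z²)/(2L)=-0.1189
  θ1 = atan2(B,A) + arccos(C/0.4729) = 0.3491
rotate P by −φ2: (0.1366, -0.1657, -0.4708)
  A cos θ + B sin θ = C:  -0.0166·cos θ + -0.4708·sin θ = -0.0575
  θ2 = atan2(B,A) + arccos(C/0.4711) = 0.0870
φ3=240.0° → target in arm frame (-0.2118, -0.0355)
  A cos θ + B sin θ = C:  0.3318·cos θ + -0.4708·sin θ = -0.4060
  θ3 = atan2(B,A) + arccos(C/0.5760) = 1.3961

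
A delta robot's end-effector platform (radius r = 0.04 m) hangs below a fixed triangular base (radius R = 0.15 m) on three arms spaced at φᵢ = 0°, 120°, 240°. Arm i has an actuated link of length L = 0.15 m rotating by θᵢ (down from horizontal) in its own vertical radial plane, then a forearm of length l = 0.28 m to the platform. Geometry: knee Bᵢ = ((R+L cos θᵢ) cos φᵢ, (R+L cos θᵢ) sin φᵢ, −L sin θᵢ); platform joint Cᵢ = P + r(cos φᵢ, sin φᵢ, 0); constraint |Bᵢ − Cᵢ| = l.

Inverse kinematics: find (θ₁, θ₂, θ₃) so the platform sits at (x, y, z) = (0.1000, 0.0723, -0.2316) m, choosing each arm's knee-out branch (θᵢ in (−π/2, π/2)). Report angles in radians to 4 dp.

θ₁ = 0.0872, θ₂ = 0.6983, θ₃ = 1.3092

rotate P by −φ1: (0.1000, 0.0723, -0.2316)
  A cos θ + B sin θ = C:  0.0100·cos θ + -0.2316·sin θ = -0.0102
  θ1 = atan2(B,A) + arccos(C/0.2318) = 0.0872
arm 2 (φ=120.0°): x'=0.0126, y'=-0.1228
  e−x'=0.0974;  (l²−L²−(e−x')²−y'²−z²)/2L = -0.0743
  √(A²+B²)=0.2512;  θ2 = -1.1727+1.8710 ≈ 0.6983
rotate P by −φ3: (-0.1126, 0.0505, -0.2316)
  A=0.2226, B=-0.2316, C=(l²−L²−A²−y'²−z²)/(2L)=-0.1661
  √(A²+B²)=0.3212;  θ3 = -0.8052+2.1143 ≈ 1.3092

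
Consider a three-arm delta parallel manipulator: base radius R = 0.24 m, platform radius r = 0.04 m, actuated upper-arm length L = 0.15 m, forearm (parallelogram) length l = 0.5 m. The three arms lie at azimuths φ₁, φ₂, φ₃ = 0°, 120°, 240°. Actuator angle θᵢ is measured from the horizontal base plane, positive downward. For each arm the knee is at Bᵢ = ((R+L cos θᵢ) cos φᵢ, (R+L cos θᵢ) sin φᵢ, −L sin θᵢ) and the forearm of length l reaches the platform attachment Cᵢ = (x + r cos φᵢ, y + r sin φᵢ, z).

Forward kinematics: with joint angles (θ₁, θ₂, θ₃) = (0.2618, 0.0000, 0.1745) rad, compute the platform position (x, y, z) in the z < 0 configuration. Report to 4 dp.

(-0.0204, 0.0171, -0.3798)

φ1=0.0°: virtual centre (0.3449, 0.0000, -0.0388), radius l
φ2=120.0°: virtual centre (-0.1750, 0.3031, 0.0000), radius l
φ3=240.0°: virtual centre (-0.1739, -0.3011, -0.0260), radius l
|centre ₂|²−|centre ₁|² = 0.0020;  |centre ₃|²−|centre ₁|² = 0.0011
[-1.0398 0.6062 0.0776]·P = 0.0020;  [-1.0375 -0.6023 0.0256]·P = 0.0011
det = 1.2552;  x = -0.0015+0.0496z,  y = 0.0008+-0.0430z
quadratic in z: (1.0043)z²+(0.0432)z+(-0.1285)=0, √Δ=0.7197 → z ∈ {-0.3798, 0.3368}; z = -0.3798 (taking z<0)
x = -0.0204, y = 0.0171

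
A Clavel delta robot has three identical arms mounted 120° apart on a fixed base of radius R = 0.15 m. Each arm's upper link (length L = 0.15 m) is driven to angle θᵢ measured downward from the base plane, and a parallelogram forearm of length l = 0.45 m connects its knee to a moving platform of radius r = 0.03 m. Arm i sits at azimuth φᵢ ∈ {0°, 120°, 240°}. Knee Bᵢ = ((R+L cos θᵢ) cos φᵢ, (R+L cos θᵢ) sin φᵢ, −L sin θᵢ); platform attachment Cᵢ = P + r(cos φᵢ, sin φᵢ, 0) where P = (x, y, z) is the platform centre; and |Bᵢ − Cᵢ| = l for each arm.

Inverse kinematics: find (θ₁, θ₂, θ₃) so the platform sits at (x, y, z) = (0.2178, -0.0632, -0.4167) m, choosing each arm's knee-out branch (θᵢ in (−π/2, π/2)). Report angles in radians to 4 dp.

φ1=0.0° → target in arm frame (0.2178, -0.0632)
  e−x'=-0.0978;  (l²−L²−(e−x')²−y'²−z²)/2L = -0.0240
  √(A²+B²)=0.4280;  θ1 = -1.8013+1.6269 ≈ -0.1744
arm 2 (φ=120.0°): x'=-0.1636, y'=-0.1570
  A=0.2836, B=-0.4167, C=(l²−L²−A²−y'²−z²)/(2L)=-0.3291
  θ2 = atan2(B,A) + arccos(C/0.5041) = 1.3091
arm 3 (φ=240.0°): x'=-0.0542, y'=0.2202
  A cos θ + B sin θ = C:  0.1742·cos θ + -0.4167·sin θ = -0.2416
  √(A²+B²)=0.4516;  θ3 = -1.1749+2.1352 ≈ 0.9603

θ₁ = -0.1744, θ₂ = 1.3091, θ₃ = 0.9603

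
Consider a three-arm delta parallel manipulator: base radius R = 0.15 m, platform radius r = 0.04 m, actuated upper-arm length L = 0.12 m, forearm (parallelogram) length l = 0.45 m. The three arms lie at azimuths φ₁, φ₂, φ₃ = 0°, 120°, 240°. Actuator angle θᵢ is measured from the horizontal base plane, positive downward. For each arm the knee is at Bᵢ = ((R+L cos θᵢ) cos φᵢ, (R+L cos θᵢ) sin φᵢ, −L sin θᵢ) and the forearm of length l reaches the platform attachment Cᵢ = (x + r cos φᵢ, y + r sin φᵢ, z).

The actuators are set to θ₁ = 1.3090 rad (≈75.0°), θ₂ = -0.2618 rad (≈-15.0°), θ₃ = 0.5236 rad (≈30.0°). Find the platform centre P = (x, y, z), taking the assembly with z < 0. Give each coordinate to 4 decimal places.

centre 1 = (0.1411·cos0.0°, 0.1411·sin0.0°, -0.1159) = (0.1411, 0.0000, -0.1159)
centre 2 = (0.2259·cos120.0°, 0.2259·sin120.0°, 0.0311) = (-0.1130, 0.1956, 0.0311)
centre 3 = (0.2139·cos240.0°, 0.2139·sin240.0°, -0.0600) = (-0.1070, -0.1853, -0.0600)
|centre ₂|²−|centre ₁|² = 0.0187;  |centre ₃|²−|centre ₁|² = 0.0160
plane₁₂: -0.5080x+0.3913y+0.2939z = 0.0187
det = 0.3823;  x = -0.0345+0.3993z,  y = 0.0029+-0.2328z
sphere 1 gives Az²+Bz+C=0 with A=1.2136, B=0.0903, C=-0.1582;  B²−4AC=0.7763;  roots -0.4002, 0.3258;  negative root z = -0.4002
x = -0.1943, y = 0.0961

(-0.1943, 0.0961, -0.4002)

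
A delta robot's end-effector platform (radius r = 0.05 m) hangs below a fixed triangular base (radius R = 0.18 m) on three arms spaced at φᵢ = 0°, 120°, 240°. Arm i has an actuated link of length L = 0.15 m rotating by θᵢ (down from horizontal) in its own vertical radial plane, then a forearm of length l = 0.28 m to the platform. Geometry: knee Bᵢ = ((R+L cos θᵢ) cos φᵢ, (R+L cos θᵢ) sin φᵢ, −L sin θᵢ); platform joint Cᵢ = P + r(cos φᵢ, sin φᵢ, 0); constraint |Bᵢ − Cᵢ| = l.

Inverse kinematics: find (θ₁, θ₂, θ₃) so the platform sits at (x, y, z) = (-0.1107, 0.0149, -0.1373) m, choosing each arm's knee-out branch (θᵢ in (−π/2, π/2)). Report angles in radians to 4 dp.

θ₁ = 1.3092, θ₂ = -0.1752, θ₃ = 0.1747

φ1=0.0° → target in arm frame (-0.1107, 0.0149)
  A cos θ + B sin θ = C:  0.2407·cos θ + -0.1373·sin θ = -0.0704
  γ=atan2(-0.1373,0.2407)=-0.5184;  ψ=arccos(-0.2539)=1.8275;  θ1=γ+ψ≈1.3092
rotate P by −φ2: (0.0683, 0.0884, -0.1373)
  A=0.0617, B=-0.1373, C=(l²−L²−A²−y'²−z²)/(2L)=0.0847
  θ2 = atan2(B,A) + arccos(C/0.1505) = -0.1752
arm 3 (φ=240.0°): x'=0.0424, y'=-0.1033
  e−x'=0.0876;  (l²−L²−(e−x')²−y'²−z²)/2L = 0.0624
  θ3 = atan2(B,A) + arccos(C/0.1628) = 0.1747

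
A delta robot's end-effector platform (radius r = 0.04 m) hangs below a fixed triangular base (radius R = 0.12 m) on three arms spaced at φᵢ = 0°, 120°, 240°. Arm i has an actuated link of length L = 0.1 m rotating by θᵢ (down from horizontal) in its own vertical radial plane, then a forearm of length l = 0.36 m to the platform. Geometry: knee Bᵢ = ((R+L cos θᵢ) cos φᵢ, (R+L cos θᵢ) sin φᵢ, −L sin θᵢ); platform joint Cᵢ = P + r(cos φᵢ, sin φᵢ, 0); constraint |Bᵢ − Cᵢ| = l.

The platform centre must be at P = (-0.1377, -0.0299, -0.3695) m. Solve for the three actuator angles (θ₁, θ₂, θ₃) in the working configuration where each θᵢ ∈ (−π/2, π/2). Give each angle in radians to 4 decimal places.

rotate P by −φ1: (-0.1377, -0.0299, -0.3695)
  A cos θ + B sin θ = C:  0.2177·cos θ + -0.3695·sin θ = -0.3261
  γ=atan2(-0.3695,0.2177)=-1.0384;  ψ=arccos(-0.7604)=2.4347;  θ1=γ+ψ≈1.3963
rotate P by −φ2: (0.0430, 0.1342, -0.3695)
  e−x'=0.0370;  (l²−L²−(e−x')²−y'²−z²)/2L = -0.1816
  √(A²+B²)=0.3714;  θ2 = -1.4709+2.0817 ≈ 0.6108
rotate P by −φ3: (0.0947, -0.1043, -0.3695)
  A=-0.0147, B=-0.3695, C=(l²−L²−A²−y'²−z²)/(2L)=-0.1401
  θ3 = atan2(B,A) + arccos(C/0.3698) = 0.3488

θ₁ = 1.3963, θ₂ = 0.6108, θ₃ = 0.3488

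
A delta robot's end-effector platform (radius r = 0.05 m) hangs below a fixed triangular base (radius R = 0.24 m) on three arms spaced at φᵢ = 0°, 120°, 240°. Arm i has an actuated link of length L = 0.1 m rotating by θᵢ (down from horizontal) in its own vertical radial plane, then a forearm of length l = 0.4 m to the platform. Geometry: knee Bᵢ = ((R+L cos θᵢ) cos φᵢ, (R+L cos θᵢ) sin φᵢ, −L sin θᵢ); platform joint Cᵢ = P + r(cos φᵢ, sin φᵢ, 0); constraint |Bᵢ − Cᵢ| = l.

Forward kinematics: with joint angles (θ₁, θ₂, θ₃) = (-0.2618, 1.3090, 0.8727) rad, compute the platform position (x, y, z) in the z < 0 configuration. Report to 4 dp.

(0.1192, -0.0400, -0.3352)

φ1=0.0°: virtual centre (0.2866, 0.0000, 0.0259), radius l
arm 2 at φ=120.0°: e+L cos θ2 = 0.2159;  S2 = (-0.1079, 0.1870, -0.0966)
φ3=240.0°: virtual centre (-0.1271, -0.2202, -0.0766), radius l
subtract pairs → two planes through P
linear system: -0.7891x+0.3739y = -0.0269−-0.2449z; -0.8275x+-0.4404y = -0.0123−-0.2050z
det = 0.6569;  x = 0.0250+-0.2809z,  y = -0.0191+0.0623z
into |P−S₁|² = l²: 1.0828z² + 0.0928z + -0.0905 = 0;  Δ = 0.4007;  z = -0.3352 or 0.2495 → z<0 root = -0.3352
x = 0.1192, y = -0.0400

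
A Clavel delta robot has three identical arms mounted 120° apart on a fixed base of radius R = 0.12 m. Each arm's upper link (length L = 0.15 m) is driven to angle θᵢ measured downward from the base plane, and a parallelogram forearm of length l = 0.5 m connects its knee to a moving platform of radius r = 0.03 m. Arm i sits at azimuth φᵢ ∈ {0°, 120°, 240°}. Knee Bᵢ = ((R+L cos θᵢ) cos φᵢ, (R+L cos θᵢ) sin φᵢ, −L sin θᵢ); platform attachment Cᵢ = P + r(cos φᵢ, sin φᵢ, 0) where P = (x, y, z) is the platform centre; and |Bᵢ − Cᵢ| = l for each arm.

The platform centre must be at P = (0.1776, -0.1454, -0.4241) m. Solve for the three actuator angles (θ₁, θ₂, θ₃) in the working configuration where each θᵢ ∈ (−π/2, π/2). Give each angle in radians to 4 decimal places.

θ₁ = -0.3491, θ₂ = 0.9600, θ₃ = 0.1745

rotate P by −φ1: (0.1776, -0.1454, -0.4241)
  A=-0.0876, B=-0.4241, C=(l²−L²−A²−y'²−z²)/(2L)=0.0627
  √(A²+B²)=0.4331;  θ1 = -1.7745+1.4254 ≈ -0.3491
arm 2 (φ=120.0°): x'=-0.2147, y'=-0.0811
  A=0.3047, B=-0.4241, C=(l²−L²−A²−y'²−z²)/(2L)=-0.1726
  θ2 = atan2(B,A) + arccos(C/0.5222) = 0.9600
rotate P by −φ3: (0.0371, 0.2265, -0.4241)
  A=0.0529, B=-0.4241, C=(l²−L²−A²−y'²−z²)/(2L)=-0.0215
  γ=atan2(-0.4241,0.0529)=-1.4467;  ψ=arccos(-0.0504)=1.6212;  θ3=γ+ψ≈0.1745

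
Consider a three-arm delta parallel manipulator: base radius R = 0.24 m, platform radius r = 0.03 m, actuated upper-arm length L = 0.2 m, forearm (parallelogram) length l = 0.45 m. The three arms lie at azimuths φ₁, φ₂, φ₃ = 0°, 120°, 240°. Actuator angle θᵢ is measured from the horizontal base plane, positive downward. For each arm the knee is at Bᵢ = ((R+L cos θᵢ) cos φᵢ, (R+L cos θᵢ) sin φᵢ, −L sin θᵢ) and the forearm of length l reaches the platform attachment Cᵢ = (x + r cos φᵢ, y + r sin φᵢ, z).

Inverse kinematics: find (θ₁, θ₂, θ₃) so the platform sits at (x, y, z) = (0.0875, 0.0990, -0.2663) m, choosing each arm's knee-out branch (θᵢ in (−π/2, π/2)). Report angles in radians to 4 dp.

rotate P by −φ1: (0.0875, 0.0990, -0.2663)
  A=0.1225, B=-0.2663, C=(l²−L²−A²−y'²−z²)/(2L)=0.1669
  √(A²+B²)=0.2931;  θ1 = -1.1397+0.9649 ≈ -0.1748
φ2=120.0° → target in arm frame (0.0420, -0.1253)
  A cos θ + B sin θ = C:  0.1680·cos θ + -0.2663·sin θ = 0.1192
  θ2 = atan2(B,A) + arccos(C/0.3149) = 0.1748
φ3=240.0° → target in arm frame (-0.1295, 0.0263)
  e−x'=0.3395;  (l²−L²−(e−x')²−y'²−z²)/2L = -0.0609
  √(A²+B²)=0.4315;  θ3 = -0.6652+1.7124 ≈ 1.0472

θ₁ = -0.1748, θ₂ = 0.1748, θ₃ = 1.0472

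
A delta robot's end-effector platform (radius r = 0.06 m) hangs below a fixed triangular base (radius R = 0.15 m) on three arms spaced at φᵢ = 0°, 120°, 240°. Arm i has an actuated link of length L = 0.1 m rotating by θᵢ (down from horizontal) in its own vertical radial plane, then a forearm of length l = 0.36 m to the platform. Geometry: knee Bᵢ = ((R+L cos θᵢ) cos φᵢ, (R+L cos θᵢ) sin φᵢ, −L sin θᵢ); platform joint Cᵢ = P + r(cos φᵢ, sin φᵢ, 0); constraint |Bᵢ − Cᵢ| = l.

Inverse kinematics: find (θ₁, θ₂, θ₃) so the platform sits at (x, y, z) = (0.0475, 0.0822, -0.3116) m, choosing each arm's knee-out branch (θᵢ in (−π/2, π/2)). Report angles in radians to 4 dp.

rotate P by −φ1: (0.0475, 0.0822, -0.3116)
  A=0.0425, B=-0.3116, C=(l²−L²−A²−y'²−z²)/(2L)=0.0697
  √(A²+B²)=0.3145;  θ1 = -1.4352+1.3473 ≈ -0.0880
arm 2 (φ=120.0°): x'=0.0474, y'=-0.0822
  e−x'=0.0426;  (l²−L²−(e−x')²−y'²−z²)/2L = 0.0697
  θ2 = atan2(B,A) + arccos(C/0.3145) = -0.0876
φ3=240.0° → target in arm frame (-0.0949, 0.0000)
  e−x'=0.1849;  (l²−L²−(e−x')²−y'²−z²)/2L = -0.0585
  θ3 = atan2(B,A) + arccos(C/0.3623) = 0.6977

θ₁ = -0.0880, θ₂ = -0.0876, θ₃ = 0.6977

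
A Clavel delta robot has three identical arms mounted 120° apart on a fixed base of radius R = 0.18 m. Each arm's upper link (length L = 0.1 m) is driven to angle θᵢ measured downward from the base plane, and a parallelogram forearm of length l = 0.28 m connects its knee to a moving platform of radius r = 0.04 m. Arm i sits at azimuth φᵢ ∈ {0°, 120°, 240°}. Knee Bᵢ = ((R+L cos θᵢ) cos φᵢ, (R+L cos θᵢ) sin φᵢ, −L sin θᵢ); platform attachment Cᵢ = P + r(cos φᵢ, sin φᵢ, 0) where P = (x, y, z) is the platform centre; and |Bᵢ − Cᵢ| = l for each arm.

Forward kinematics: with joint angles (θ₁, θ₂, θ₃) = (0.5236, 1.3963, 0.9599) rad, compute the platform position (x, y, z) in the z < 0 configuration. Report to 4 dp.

(0.0584, -0.0366, -0.2708)

arm 1 at φ=0.0°: (R−r)+L cos θ1 = 0.2266;  centre 1 = (0.2266, 0.0000, -0.0500)
centre 2 = (0.1574·cos120.0°, 0.1574·sin120.0°, -0.0985) = (-0.0787, 0.1363, -0.0985)
φ3=240.0°: virtual centre (-0.0987, -0.1709, -0.0819), radius l
eliminate P² terms by subtracting sphere 1 from 2 and 3
linear system: -0.6106x+0.2726y = -0.0194−-0.0970z; -0.6506x+-0.3418y = -0.0082−-0.0638z
Cramer: x(z) = 0.0229-0.1309z;  y(z) = -0.0197+0.0625z
quadratic in z: (1.0210)z²+(0.1509)z+(-0.0340)=0, √Δ=0.4022 → z ∈ {-0.2708, 0.1231}; z = -0.2708 (taking z<0)
x = 0.0584, y = -0.0366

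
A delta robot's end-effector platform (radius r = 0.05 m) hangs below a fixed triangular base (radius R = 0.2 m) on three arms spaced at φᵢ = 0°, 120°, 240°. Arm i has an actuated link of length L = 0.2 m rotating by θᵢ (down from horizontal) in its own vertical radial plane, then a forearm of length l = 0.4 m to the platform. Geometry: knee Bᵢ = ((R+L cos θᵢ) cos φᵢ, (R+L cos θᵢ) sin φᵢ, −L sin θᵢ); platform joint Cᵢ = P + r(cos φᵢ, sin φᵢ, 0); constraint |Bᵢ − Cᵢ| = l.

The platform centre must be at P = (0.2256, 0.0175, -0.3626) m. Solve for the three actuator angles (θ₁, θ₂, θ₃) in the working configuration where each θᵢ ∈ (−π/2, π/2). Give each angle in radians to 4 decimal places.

θ₁ = -0.0872, θ₂ = 1.3091, θ₃ = 1.3965

φ1=0.0° → target in arm frame (0.2256, 0.0175)
  A=-0.0756, B=-0.3626, C=(l²−L²−A²−y'²−z²)/(2L)=-0.0438
  θ1 = atan2(B,A) + arccos(C/0.3704) = -0.0872
φ2=120.0° → target in arm frame (-0.0976, -0.2041)
  A=0.2476, B=-0.3626, C=(l²−L²−A²−y'²−z²)/(2L)=-0.2862
  γ=atan2(-0.3626,0.2476)=-0.9716;  ψ=arccos(-0.6518)=2.2807;  θ2=γ+ψ≈1.3091
rotate P by −φ3: (-0.1280, 0.1866, -0.3626)
  A cos θ + B sin θ = C:  0.2780·cos θ + -0.3626·sin θ = -0.3089
  θ3 = atan2(B,A) + arccos(C/0.4569) = 1.3965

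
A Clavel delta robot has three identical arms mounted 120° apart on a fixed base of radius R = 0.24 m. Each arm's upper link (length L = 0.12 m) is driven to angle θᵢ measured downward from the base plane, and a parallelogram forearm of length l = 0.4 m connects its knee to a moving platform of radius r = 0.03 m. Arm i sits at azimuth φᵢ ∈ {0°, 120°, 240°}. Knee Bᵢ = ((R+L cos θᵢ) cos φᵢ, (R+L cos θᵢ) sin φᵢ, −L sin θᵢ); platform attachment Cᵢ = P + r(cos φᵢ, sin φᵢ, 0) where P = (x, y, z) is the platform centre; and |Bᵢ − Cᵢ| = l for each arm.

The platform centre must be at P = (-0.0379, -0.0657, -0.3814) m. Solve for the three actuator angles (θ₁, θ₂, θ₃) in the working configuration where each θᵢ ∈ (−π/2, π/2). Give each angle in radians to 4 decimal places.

θ₁ = 1.2214, θ₂ = 1.2217, θ₃ = 0.5234

arm 1 (φ=0.0°): x'=-0.0379, y'=-0.0657
  A cos θ + B sin θ = C:  0.2479·cos θ + -0.3814·sin θ = -0.2735
  √(A²+B²)=0.4549;  θ1 = -0.9944+2.2158 ≈ 1.2214
φ2=120.0° → target in arm frame (-0.0379, 0.0657)
  A=0.2479, B=-0.3814, C=(l²−L²−A²−y'²−z²)/(2L)=-0.2736
  θ2 = atan2(B,A) + arccos(C/0.4549) = 1.2217
arm 3 (φ=240.0°): x'=0.0758, y'=0.0000
  e−x'=0.1342;  (l²−L²−(e−x')²−y'²−z²)/2L = -0.0744
  √(A²+B²)=0.4043;  θ3 = -1.2326+1.7559 ≈ 0.5234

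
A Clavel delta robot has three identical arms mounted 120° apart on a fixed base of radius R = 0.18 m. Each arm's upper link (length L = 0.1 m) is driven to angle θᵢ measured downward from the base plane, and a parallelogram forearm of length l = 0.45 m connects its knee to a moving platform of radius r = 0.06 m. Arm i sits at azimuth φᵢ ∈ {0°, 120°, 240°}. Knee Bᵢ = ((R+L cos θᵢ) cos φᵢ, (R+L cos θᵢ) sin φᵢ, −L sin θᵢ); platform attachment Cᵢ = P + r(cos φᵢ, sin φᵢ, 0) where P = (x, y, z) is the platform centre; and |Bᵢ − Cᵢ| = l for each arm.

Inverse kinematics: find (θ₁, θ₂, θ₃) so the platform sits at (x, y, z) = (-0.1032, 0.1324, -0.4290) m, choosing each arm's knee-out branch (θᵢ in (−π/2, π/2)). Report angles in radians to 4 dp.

θ₁ = 1.1344, θ₂ = -0.1745, θ₃ = 0.9596

φ1=0.0° → target in arm frame (-0.1032, 0.1324)
  A=0.2232, B=-0.4290, C=(l²−L²−A²−y'²−z²)/(2L)=-0.2944
  θ1 = atan2(B,A) + arccos(C/0.4836) = 1.1344
φ2=120.0° → target in arm frame (0.1663, 0.0232)
  A=-0.0463, B=-0.4290, C=(l²−L²−A²−y'²−z²)/(2L)=0.0289
  √(A²+B²)=0.4315;  θ2 = -1.6782+1.5037 ≈ -0.1745
φ3=240.0° → target in arm frame (-0.0631, -0.1556)
  A=0.1831, B=-0.4290, C=(l²−L²−A²−y'²−z²)/(2L)=-0.2463
  θ3 = atan2(B,A) + arccos(C/0.4664) = 0.9596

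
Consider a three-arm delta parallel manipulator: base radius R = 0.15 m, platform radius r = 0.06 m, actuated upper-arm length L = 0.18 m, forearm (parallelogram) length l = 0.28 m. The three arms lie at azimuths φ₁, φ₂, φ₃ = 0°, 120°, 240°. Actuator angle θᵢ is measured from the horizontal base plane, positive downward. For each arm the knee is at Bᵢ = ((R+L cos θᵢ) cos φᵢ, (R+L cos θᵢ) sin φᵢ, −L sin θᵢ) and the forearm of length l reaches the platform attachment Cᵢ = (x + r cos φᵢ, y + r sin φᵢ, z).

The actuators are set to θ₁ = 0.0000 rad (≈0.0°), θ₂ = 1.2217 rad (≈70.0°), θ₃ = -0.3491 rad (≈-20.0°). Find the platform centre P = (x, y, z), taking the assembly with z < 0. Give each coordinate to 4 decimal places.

(0.0482, -0.1160, -0.1256)

O1 = (0.2700·cos0.0°, 0.2700·sin0.0°, 0.0000) = (0.2700, 0.0000, 0.0000)
O2 = (0.1516·cos120.0°, 0.1516·sin120.0°, -0.1691) = (-0.0758, 0.1313, -0.1691)
φ3=240.0°: virtual centre (-0.1296, -0.2244, 0.0616), radius l
subtract pairs → two planes through P
plane₁₂: -0.6916x+0.2625y+-0.3383z = -0.0213
det = 0.5202;  x = 0.0194+-0.2297z,  y = -0.0302+0.6834z
quadratic in z: (1.5198)z²+(0.0739)z+(-0.0147)=0, √Δ=0.3078 → z ∈ {-0.1256, 0.0769}; z = -0.1256 (taking z<0)
x = 0.0482, y = -0.1160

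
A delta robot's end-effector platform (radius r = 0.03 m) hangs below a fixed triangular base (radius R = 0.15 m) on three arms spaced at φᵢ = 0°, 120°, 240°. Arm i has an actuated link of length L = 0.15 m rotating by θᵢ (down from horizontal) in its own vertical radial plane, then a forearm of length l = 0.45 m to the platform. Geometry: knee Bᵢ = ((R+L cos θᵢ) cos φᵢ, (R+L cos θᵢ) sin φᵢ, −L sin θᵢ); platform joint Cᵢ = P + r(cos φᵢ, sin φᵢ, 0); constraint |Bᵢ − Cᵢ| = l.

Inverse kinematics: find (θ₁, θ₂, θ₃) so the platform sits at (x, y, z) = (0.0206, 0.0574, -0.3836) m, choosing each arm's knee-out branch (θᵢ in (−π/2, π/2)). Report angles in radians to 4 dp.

arm 1 (φ=0.0°): x'=0.0206, y'=0.0574
  A cos θ + B sin θ = C:  0.0994·cos θ + -0.3836·sin θ = 0.0656
  γ=atan2(-0.3836,0.0994)=-1.3172;  ψ=arccos(0.1655)=1.4045;  θ1=γ+ψ≈0.0873
arm 2 (φ=120.0°): x'=0.0394, y'=-0.0465
  A=0.0806, B=-0.3836, C=(l²−L²−A²−y'²−z²)/(2L)=0.0806
  √(A²+B²)=0.3920;  θ2 = -1.3637+1.3636 ≈ -0.0001
φ3=240.0° → target in arm frame (-0.0600, -0.0109)
  A=0.1800, B=-0.3836, C=(l²−L²−A²−y'²−z²)/(2L)=0.0011
  γ=atan2(-0.3836,0.1800)=-1.1320;  ψ=arccos(0.0026)=1.5682;  θ3=γ+ψ≈0.4362

θ₁ = 0.0873, θ₂ = -0.0001, θ₃ = 0.4362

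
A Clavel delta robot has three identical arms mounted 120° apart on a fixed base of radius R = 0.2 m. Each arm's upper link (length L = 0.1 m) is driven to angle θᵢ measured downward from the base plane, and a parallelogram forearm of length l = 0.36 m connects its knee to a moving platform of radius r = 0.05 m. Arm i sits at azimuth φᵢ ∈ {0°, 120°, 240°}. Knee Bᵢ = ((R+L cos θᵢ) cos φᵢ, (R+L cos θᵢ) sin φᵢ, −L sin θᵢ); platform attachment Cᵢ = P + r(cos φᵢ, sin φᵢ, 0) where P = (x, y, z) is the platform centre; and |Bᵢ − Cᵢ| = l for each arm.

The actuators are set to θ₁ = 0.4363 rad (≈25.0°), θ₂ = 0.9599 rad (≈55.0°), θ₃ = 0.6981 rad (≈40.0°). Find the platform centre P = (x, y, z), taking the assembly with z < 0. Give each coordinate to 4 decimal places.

(0.0408, -0.0247, -0.3407)

arm 1 at φ=0.0°: (R−r)+L cos θ1 = 0.2406;  S1 = (0.2406, 0.0000, -0.0423)
arm 2 at φ=120.0°: (R−r)+L cos θ2 = 0.2074;  S2 = (-0.1037, 0.1796, -0.0819)
S3 = (0.2266·cos240.0°, 0.2266·sin240.0°, -0.0643) = (-0.1133, -0.1962, -0.0643)
subtract pairs → two planes through P
[-0.6886 0.3592 -0.0793]·P = -0.0100;  [-0.7079 -0.3925 -0.0440]·P = -0.0042
det = 0.5245;  x = 0.0104+-0.0895z,  y = -0.0079+0.0492z
quadratic in z: (1.0104)z²+(0.1250)z+(-0.0747)=0, √Δ=0.5636 → z ∈ {-0.3407, 0.2170}; z = -0.3407 (taking z<0)
x = 0.0408, y = -0.0247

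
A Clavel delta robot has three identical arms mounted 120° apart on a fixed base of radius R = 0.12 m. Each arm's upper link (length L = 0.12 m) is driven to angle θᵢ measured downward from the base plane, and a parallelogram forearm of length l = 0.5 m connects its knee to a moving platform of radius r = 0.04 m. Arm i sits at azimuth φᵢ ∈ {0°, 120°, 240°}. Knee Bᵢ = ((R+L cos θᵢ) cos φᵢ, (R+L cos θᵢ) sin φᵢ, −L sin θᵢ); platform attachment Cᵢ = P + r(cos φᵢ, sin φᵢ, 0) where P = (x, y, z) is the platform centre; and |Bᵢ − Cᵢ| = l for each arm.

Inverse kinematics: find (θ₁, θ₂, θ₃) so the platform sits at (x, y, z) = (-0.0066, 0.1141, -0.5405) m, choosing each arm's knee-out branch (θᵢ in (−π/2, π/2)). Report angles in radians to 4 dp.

rotate P by −φ1: (-0.0066, 0.1141, -0.5405)
  e−x'=0.0866;  (l²−L²−(e−x')²−y'²−z²)/2L = -0.3211
  γ=atan2(-0.5405,0.0866)=-1.4119;  ψ=arccos(-0.5866)=2.1976;  θ1=γ+ψ≈0.7857
φ2=120.0° → target in arm frame (0.1021, -0.0513)
  e−x'=-0.0221;  (l²−L²−(e−x')²−y'²−z²)/2L = -0.2486
  γ=atan2(-0.5405,-0.0221)=-1.6117;  ψ=arccos(-0.4596)=2.0483;  θ2=γ+ψ≈0.4366
φ3=240.0° → target in arm frame (-0.0955, -0.0628)
  A=0.1755, B=-0.5405, C=(l²−L²−A²−y'²−z²)/(2L)=-0.3804
  θ3 = atan2(B,A) + arccos(C/0.5683) = 1.0473

θ₁ = 0.7857, θ₂ = 0.4366, θ₃ = 1.0473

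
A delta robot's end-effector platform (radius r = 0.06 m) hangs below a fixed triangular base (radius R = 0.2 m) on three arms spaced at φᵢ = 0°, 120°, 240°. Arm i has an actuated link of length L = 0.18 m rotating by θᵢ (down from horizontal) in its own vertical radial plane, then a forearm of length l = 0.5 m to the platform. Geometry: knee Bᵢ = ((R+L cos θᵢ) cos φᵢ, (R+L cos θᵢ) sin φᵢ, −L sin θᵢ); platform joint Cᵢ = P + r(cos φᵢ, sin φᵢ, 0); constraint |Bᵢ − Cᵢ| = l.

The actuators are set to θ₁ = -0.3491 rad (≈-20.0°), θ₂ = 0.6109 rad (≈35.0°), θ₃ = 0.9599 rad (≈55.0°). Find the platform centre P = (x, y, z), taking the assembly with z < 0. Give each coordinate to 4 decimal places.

(0.1947, 0.0633, -0.4210)

φ1=0.0°: virtual centre (0.3091, 0.0000, 0.0616), radius l
arm 2 at φ=120.0°: ρ2 = 0.2874;  O2 = (-0.1437, 0.2489, -0.1032)
O3 = (0.2432·cos240.0°, 0.2432·sin240.0°, -0.1474) = (-0.1216, -0.2107, -0.1474)
subtract pairs → two planes through P
plane₁₂: -0.9057x+0.4979y+-0.3296z = -0.0061
det = 0.8105;  x = 0.0145+-0.4281z,  y = 0.0142+-0.1167z
sphere 1 gives Az²+Bz+C=0 with A=1.1969, B=0.1258, C=-0.1592;  B²−4AC=0.7780;  roots -0.4210, 0.3159;  negative root z = -0.4210
x = 0.1947, y = 0.0633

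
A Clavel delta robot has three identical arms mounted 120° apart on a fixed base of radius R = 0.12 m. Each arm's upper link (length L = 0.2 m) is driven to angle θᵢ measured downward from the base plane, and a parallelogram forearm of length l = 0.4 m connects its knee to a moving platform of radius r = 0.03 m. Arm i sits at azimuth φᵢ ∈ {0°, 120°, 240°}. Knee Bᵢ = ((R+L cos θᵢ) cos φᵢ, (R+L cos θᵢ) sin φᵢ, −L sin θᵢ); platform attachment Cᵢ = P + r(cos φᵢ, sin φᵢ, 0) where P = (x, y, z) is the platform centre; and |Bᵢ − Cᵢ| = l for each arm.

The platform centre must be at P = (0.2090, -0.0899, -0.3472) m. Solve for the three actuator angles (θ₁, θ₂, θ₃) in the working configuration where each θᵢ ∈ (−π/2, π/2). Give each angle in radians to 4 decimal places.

θ₁ = -0.1743, θ₂ = 1.2217, θ₃ = 0.7854

arm 1 (φ=0.0°): x'=0.2090, y'=-0.0899
  A=-0.1190, B=-0.3472, C=(l²−L²−A²−y'²−z²)/(2L)=-0.0570
  θ1 = atan2(B,A) + arccos(C/0.3670) = -0.1743
rotate P by −φ2: (-0.1824, -0.1360, -0.3472)
  A=0.2724, B=-0.3472, C=(l²−L²−A²−y'²−z²)/(2L)=-0.2331
  θ2 = atan2(B,A) + arccos(C/0.4413) = 1.2217
arm 3 (φ=240.0°): x'=-0.0266, y'=0.2259
  e−x'=0.1166;  (l²−L²−(e−x')²−y'²−z²)/2L = -0.1630
  θ3 = atan2(B,A) + arccos(C/0.3663) = 0.7854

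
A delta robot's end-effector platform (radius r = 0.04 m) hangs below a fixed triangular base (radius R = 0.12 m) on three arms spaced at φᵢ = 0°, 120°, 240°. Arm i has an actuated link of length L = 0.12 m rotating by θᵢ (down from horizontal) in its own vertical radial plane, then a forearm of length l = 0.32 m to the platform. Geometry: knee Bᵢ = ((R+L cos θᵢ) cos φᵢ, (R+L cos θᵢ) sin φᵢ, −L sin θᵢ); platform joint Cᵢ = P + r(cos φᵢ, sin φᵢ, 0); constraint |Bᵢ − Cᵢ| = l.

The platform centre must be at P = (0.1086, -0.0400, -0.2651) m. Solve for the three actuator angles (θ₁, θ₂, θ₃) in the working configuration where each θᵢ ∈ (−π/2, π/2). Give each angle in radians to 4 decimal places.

arm 1 (φ=0.0°): x'=0.1086, y'=-0.0400
  e−x'=-0.0286;  (l²−L²−(e−x')²−y'²−z²)/2L = 0.0638
  √(A²+B²)=0.2666;  θ1 = -1.6783+1.3293 ≈ -0.3490
φ2=120.0° → target in arm frame (-0.0889, -0.0741)
  e−x'=0.1689;  (l²−L²−(e−x')²−y'²−z²)/2L = -0.0679
  γ=atan2(-0.2651,0.1689)=-1.0034;  ψ=arccos(-0.2161)=1.7886;  θ2=γ+ψ≈0.7852
φ3=240.0° → target in arm frame (-0.0197, 0.1141)
  e−x'=0.0997;  (l²−L²−(e−x')²−y'²−z²)/2L = -0.0217
  θ3 = atan2(B,A) + arccos(C/0.2832) = 0.4364

θ₁ = -0.3490, θ₂ = 0.7852, θ₃ = 0.4364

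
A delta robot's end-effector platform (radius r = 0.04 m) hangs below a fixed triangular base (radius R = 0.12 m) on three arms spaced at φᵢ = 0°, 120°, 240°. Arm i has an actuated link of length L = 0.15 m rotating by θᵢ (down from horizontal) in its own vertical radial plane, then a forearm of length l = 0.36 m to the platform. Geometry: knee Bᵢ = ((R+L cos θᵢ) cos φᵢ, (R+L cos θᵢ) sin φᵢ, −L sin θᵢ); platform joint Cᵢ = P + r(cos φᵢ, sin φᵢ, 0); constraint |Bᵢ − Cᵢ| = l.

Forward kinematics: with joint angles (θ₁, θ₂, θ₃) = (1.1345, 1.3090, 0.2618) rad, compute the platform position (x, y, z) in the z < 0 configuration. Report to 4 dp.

φ1=0.0°: virtual centre (0.1434, 0.0000, -0.1359), radius l
S2 = (0.1188·cos120.0°, 0.1188·sin120.0°, -0.1449) = (-0.0594, 0.1029, -0.1449)
φ3=240.0°: virtual centre (-0.1124, -0.1948, -0.0388), radius l
eliminate P² terms by subtracting sphere 1 from 2 and 3
linear system: -0.4056x+0.2058y = -0.0039−-0.0179z; -0.5117x+-0.3895y = 0.0130−0.1943z
det = 0.2633;  x = -0.0044+0.1254z,  y = -0.0277+0.3340z
into |P−S₁|² = l²: 1.1273z² + 0.2163z + -0.0885 = 0;  Δ = 0.4459;  z = -0.3921 or 0.2002 → z<0 root = -0.3921
x = -0.0535, y = -0.1587

(-0.0535, -0.1587, -0.3921)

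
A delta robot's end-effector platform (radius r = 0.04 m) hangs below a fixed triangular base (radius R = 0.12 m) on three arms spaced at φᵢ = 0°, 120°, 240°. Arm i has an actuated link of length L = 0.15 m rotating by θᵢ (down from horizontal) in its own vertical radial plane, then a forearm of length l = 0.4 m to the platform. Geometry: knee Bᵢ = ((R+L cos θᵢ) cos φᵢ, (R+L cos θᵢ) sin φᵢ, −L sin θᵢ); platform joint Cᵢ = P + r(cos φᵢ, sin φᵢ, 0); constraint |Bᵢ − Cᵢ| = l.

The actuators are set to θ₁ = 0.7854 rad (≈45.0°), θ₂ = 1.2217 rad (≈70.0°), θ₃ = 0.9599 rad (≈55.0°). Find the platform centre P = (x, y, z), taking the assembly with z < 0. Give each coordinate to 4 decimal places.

(0.0623, -0.0489, -0.4833)

arm 1 at φ=0.0°: (R−r)+L cos θ1 = 0.1861;  centre 1 = (0.1861, 0.0000, -0.1061)
centre 2 = (0.1313·cos120.0°, 0.1313·sin120.0°, -0.1410) = (-0.0657, 0.1137, -0.1410)
centre 3 = (0.1660·cos240.0°, 0.1660·sin240.0°, -0.1229) = (-0.0830, -0.1438, -0.1229)
eliminate P² terms by subtracting sphere 1 from 2 and 3
plane₁₂: -0.5034x+0.2274y+-0.0698z = -0.0088
det = 0.2672;  x = 0.0122+-0.1037z,  y = -0.0116+0.0772z
into |P−centre ₁|² = l²: 1.0167z² + 0.2464z + -0.1184 = 0;  Δ = 0.5421;  z = -0.4833 or 0.2409 → z<0 root = -0.4833
x = 0.0623, y = -0.0489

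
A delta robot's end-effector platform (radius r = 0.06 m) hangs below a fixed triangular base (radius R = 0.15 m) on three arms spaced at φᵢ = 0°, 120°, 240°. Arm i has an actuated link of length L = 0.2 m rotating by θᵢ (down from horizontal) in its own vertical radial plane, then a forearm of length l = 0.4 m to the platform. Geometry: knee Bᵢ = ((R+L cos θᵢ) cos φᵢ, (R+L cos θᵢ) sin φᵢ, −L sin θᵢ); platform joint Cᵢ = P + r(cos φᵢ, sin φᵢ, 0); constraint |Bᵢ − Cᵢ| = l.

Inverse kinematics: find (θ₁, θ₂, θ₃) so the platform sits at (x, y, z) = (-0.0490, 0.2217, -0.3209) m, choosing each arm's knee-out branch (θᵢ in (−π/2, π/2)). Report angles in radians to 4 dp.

θ₁ = 0.7854, θ₂ = -0.3490, θ₃ = 1.1343

rotate P by −φ1: (-0.0490, 0.2217, -0.3209)
  A=0.1390, B=-0.3209, C=(l²−L²−A²−y'²−z²)/(2L)=-0.1286
  θ1 = atan2(B,A) + arccos(C/0.3497) = 0.7854
arm 2 (φ=120.0°): x'=0.2165, y'=-0.0684
  A cos θ + B sin θ = C:  -0.1265·cos θ + -0.3209·sin θ = -0.0091
  θ2 = atan2(B,A) + arccos(C/0.3449) = -0.3490
rotate P by −φ3: (-0.1675, -0.1533, -0.3209)
  A cos θ + B sin θ = C:  0.2575·cos θ + -0.3209·sin θ = -0.1819
  γ=atan2(-0.3209,0.2575)=-0.8946;  ψ=arccos(-0.4422)=2.0289;  θ3=γ+ψ≈1.1343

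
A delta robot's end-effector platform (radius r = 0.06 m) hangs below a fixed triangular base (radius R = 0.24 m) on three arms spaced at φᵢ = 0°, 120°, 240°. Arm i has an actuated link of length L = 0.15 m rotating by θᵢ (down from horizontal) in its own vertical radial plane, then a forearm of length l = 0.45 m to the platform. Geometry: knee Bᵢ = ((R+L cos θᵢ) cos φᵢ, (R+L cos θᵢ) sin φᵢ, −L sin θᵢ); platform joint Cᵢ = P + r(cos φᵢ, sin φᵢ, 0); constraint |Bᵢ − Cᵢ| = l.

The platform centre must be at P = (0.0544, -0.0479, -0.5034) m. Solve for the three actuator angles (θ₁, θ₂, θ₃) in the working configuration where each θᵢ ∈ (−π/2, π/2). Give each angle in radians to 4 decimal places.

θ₁ = 0.8728, θ₂ = 1.3965, θ₃ = 1.0471

rotate P by −φ1: (0.0544, -0.0479, -0.5034)
  e−x'=0.1256;  (l²−L²−(e−x')²−y'²−z²)/2L = -0.3049
  √(A²+B²)=0.5188;  θ1 = -1.3263+2.1991 ≈ 0.8728
arm 2 (φ=120.0°): x'=-0.0687, y'=-0.0232
  e−x'=0.2487;  (l²−L²−(e−x')²−y'²−z²)/2L = -0.4526
  √(A²+B²)=0.5615;  θ2 = -1.1120+2.5084 ≈ 1.3965
rotate P by −φ3: (0.0143, 0.0711, -0.5034)
  A cos θ + B sin θ = C:  0.1657·cos θ + -0.5034·sin θ = -0.3531
  θ3 = atan2(B,A) + arccos(C/0.5300) = 1.0471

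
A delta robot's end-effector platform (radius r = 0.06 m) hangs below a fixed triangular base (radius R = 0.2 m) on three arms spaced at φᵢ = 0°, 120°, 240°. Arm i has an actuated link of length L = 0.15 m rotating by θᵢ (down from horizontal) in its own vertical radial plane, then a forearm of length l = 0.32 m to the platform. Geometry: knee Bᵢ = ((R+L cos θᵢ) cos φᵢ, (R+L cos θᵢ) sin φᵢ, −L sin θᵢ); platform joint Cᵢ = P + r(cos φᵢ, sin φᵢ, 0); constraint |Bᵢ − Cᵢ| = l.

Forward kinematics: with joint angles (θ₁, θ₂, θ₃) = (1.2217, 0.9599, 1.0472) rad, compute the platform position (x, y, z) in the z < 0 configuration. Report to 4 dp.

(-0.0313, 0.0104, -0.3706)

φ1=0.0°: virtual centre (0.1913, 0.0000, -0.1410), radius l
φ2=120.0°: virtual centre (-0.1130, 0.1958, -0.1229), radius l
arm 3 at φ=240.0°: e+L cos θ3 = 0.2150;  O3 = (-0.1075, -0.1862, -0.1299)
eliminate P² terms by subtracting sphere 1 from 2 and 3
[-0.6087 0.3915 0.0362]·P = 0.0097;  [-0.5976 -0.3724 0.0221]·P = 0.0066
Cramer: x(z) = -0.0135+0.0480z;  y(z) = 0.0039-0.0177z
quadratic in z: (1.0026)z²+(0.2621)z+(-0.0406)=0, √Δ=0.4810 → z ∈ {-0.3706, 0.1092}; z = -0.3706 (taking z<0)
x = -0.0313, y = 0.0104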